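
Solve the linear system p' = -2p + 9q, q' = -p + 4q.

p(t) = 3C_1e^(t) + 3C_2te^(t) + 2C_2e^(t), q(t) = C_1e^(t) + C_2te^(t) + C_2e^(t)

Coefficient matrix A = [[-2, 9], [-1, 4]].
Characteristic polynomial det(A - λI) = λ^2 - 2λ + 1 = 0.
Single eigenvalue λ = 1 with algebraic multiplicity 2.
Eigenvector v = (3,1); generalized eigenvector w with (A-λI)w=v is (2,1).
General solution: e^(t)[C_1·v + C_2·(t·v + w)].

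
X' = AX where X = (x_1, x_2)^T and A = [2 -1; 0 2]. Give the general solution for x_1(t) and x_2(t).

Coefficient matrix A = [[2, -1], [0, 2]].
Characteristic polynomial det(A - λI) = λ^2 - 4λ + 4 = 0.
Single eigenvalue λ = 2 with algebraic multiplicity 2.
Eigenvector v = (1,0); generalized eigenvector w with (A-λI)w=v is (-2,-1).
General solution: e^(2t)[C_1·v + C_2·(t·v + w)].

x_1(t) = C_1e^(2t) + C_2te^(2t) - 2C_2e^(2t), x_2(t) = -C_2e^(2t)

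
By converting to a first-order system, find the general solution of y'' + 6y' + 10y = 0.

y(t) = K_1e^(-3t)cos(t) + K_2e^(-3t)sin(t)

Let x_1 = y, x_2 = y'. Then x_1' = x_2 and x_2' = -10x_1 - 6x_2.
A = [[0,1],[-10,-6]]; det(A-λI) = λ^2 + 6λ + 10.
Eigenvalues λ = -3 ± i.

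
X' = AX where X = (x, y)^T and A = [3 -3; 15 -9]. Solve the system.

x(t) = -C_1e^(-3t)sin(3t) + C_2e^(-3t)cos(3t), y(t) = -2C_1e^(-3t)sin(3t) + C_1e^(-3t)cos(3t) + C_2e^(-3t)sin(3t) + 2C_2e^(-3t)cos(3t)

Coefficient matrix A = [[3, -3], [15, -9]].
Characteristic polynomial det(A - λI) = λ^2 + 6λ + 18 = 0.
Eigenvalues λ = -3 ± 3i (complex conjugate pair).
For λ=-3+3i: an eigenvector is (0,1) - i(-1,-2) = (0 + i, 1 + 2i).
A real fundamental pair from Re and Im of e^((-3+3i)t)v: X_1 = e^(-3t)(cos(3t)·(0,1) + sin(3t)·(-1,-2)), X_2 = e^(-3t)(sin(3t)·(0,1) - cos(3t)·(-1,-2)).
General solution: C_1X_1 + C_2X_2.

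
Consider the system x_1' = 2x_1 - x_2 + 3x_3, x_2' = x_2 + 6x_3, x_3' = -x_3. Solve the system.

Coefficient matrix A = [[2, -1, 3], [0, 1, 6], [0, 0, -1]].
det(A - λI) = 0 gives eigenvalues λ = 2, -1, 1.
For λ=2: eigenvector (1,0,0).
For λ=-1: eigenvector (-2,-3,1).
For λ=1: eigenvector (1,1,0).
General solution: K_1e^(2t)(1,0,0) + K_2e^(-t)(-2,-3,1) + K_3e^(t)(1,1,0).

x_1(t) = K_1e^(2t) - 2K_2e^(-t) + K_3e^(t), x_2(t) = -3K_2e^(-t) + K_3e^(t), x_3(t) = K_2e^(-t)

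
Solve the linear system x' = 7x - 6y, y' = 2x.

x(t) = -2K_1e^(4t) - 3K_2e^(3t), y(t) = -K_1e^(4t) - 2K_2e^(3t)

Coefficient matrix A = [[7, -6], [2, 0]].
Characteristic polynomial det(A - λI) = λ^2 - 7λ + 12 = 0.
Eigenvalues λ = 4, 3.
For λ=4: (A-λI) row 1 is [3, -6], so an eigenvector is (-2, -1).
For λ=3: (A-λI) row 1 is [4, -6], so an eigenvector is (-3, -2).
General solution: K_1e^(4t)(-2,-1) + K_2e^(3t)(-3,-2).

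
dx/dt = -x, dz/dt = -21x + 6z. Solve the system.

Coefficient matrix A = [[-1, 0], [-21, 6]].
Characteristic polynomial det(A - λI) = λ^2 - 5λ - 6 = 0.
Eigenvalues λ = 6, -1.
For λ=6: (A-λI) row 1 is [-7, 0], so an eigenvector is (0, 1).
For λ=-1: (A-λI) row 2 is [-21, 7], so an eigenvector is (1, 3).
General solution: c_1e^(6t)(0,1) + c_2e^(-t)(1,3).

x(t) = c_2e^(-t), z(t) = c_1e^(6t) + 3c_2e^(-t)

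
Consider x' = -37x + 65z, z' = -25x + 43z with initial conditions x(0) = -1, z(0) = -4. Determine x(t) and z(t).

Coefficient matrix A = [[-37, 65], [-25, 43]].
Characteristic polynomial det(A - λI) = λ^2 - 6λ + 34 = 0.
Eigenvalues λ = 3 ± 5i (complex conjugate pair).
For λ=3+5i: an eigenvector is (2,1) - i(-3,-2) = (2 + 3i, 1 + 2i).
A real fundamental pair from Re and Im of e^((3+5i)t)v: X_1 = e^(3t)(cos(5t)·(2,1) + sin(5t)·(-3,-2)), X_2 = e^(3t)(sin(5t)·(2,1) - cos(5t)·(-3,-2)).
General solution: c_1X_1 + c_2X_2.
Applying x(0)=-1, z(0)=-4 gives c_1=10, c_2=-7.

x(t) = -44e^(3t)sin(5t) - e^(3t)cos(5t), z(t) = -27e^(3t)sin(5t) - 4e^(3t)cos(5t)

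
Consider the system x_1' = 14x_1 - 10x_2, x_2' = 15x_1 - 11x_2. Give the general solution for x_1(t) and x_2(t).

x_1(t) = -c_1e^(4t) + 2c_2e^(-t), x_2(t) = -c_1e^(4t) + 3c_2e^(-t)

Coefficient matrix A = [[14, -10], [15, -11]].
Characteristic polynomial det(A - λI) = λ^2 - 3λ - 4 = 0.
Eigenvalues λ = 4, -1.
For λ=4: (A-λI) row 1 is [10, -10], so an eigenvector is (-1, -1).
For λ=-1: (A-λI) row 1 is [15, -10], so an eigenvector is (2, 3).
General solution: c_1e^(4t)(-1,-1) + c_2e^(-t)(2,3).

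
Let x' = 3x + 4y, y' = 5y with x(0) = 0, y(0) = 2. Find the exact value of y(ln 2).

64

A = [[3,4],[0,5]]; eigenvalues λ = 5, 3.
Eigenvectors: (2,1) for λ=5, (-1,0) for λ=3.
From the initial condition, c_1 = 2, c_2 = 4.
y(ln 2) = (2)(2^5)(1) + (4)(2^3)(0) = 64.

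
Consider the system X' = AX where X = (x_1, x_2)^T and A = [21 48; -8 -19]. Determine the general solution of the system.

x_1(t) = -2K_1e^(-3t) + 3K_2e^(5t), x_2(t) = K_1e^(-3t) - K_2e^(5t)

Coefficient matrix A = [[21, 48], [-8, -19]].
Characteristic polynomial det(A - λI) = λ^2 - 2λ - 15 = 0.
Eigenvalues λ = -3, 5.
For λ=-3: (A-λI) row 1 is [24, 48], so an eigenvector is (-2, 1).
For λ=5: (A-λI) row 1 is [16, 48], so an eigenvector is (3, -1).
General solution: K_1e^(-3t)(-2,1) + K_2e^(5t)(3,-1).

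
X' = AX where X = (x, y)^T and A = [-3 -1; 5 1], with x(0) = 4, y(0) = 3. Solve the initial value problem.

Coefficient matrix A = [[-3, -1], [5, 1]].
Characteristic polynomial det(A - λI) = λ^2 + 2λ + 2 = 0.
Eigenvalues λ = -1 ± i (complex conjugate pair).
For λ=-1+i: an eigenvector is (0,1) - i(-1,2) = (0 + i, 1 - 2i).
A real fundamental pair from Re and Im of e^((-1+i)t)v: X_1 = e^(-t)(cos(t)·(0,1) + sin(t)·(-1,2)), X_2 = e^(-t)(sin(t)·(0,1) - cos(t)·(-1,2)).
General solution: C_1X_1 + C_2X_2.
Applying x(0)=4, y(0)=3 gives C_1=11, C_2=4.

x(t) = -11e^(-t)sin(t) + 4e^(-t)cos(t), y(t) = 26e^(-t)sin(t) + 3e^(-t)cos(t)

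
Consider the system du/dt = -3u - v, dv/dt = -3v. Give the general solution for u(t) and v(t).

Coefficient matrix A = [[-3, -1], [0, -3]].
Characteristic polynomial det(A - λI) = λ^2 + 6λ + 9 = 0.
Single eigenvalue λ = -3 with algebraic multiplicity 2.
Eigenvector v = (1,0); generalized eigenvector w with (A-λI)w=v is (-1,-1).
General solution: e^(-3t)[c_1·v + c_2·(t·v + w)].

u(t) = c_1e^(-3t) + c_2te^(-3t) - c_2e^(-3t), v(t) = -c_2e^(-3t)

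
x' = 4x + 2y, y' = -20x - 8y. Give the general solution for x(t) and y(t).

Coefficient matrix A = [[4, 2], [-20, -8]].
Characteristic polynomial det(A - λI) = λ^2 + 4λ + 8 = 0.
Eigenvalues λ = -2 ± 2i (complex conjugate pair).
For λ=-2+2i: an eigenvector is (0,1) - i(1,-3) = (0 - i, 1 + 3i).
A real fundamental pair from Re and Im of e^((-2+2i)t)v: X_1 = e^(-2t)(cos(2t)·(0,1) + sin(2t)·(1,-3)), X_2 = e^(-2t)(sin(2t)·(0,1) - cos(2t)·(1,-3)).
General solution: K_1X_1 + K_2X_2.

x(t) = K_1e^(-2t)sin(2t) - K_2e^(-2t)cos(2t), y(t) = -3K_1e^(-2t)sin(2t) + K_1e^(-2t)cos(2t) + K_2e^(-2t)sin(2t) + 3K_2e^(-2t)cos(2t)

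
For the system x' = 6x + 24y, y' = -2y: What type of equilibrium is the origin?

A = [[6,24],[0,-2]]; det(A-λI) = λ^2 - 4λ - 12.
λ = -2, 6: opposite signs.

saddle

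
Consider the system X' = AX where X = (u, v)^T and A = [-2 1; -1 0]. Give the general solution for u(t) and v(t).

Coefficient matrix A = [[-2, 1], [-1, 0]].
Characteristic polynomial det(A - λI) = λ^2 + 2λ + 1 = 0.
Single eigenvalue λ = -1 with algebraic multiplicity 2.
Eigenvector v = (-1,-1); generalized eigenvector w with (A-λI)w=v is (-1,-2).
General solution: e^(-t)[C_1·v + C_2·(t·v + w)].

u(t) = -C_1e^(-t) - C_2te^(-t) - C_2e^(-t), v(t) = -C_1e^(-t) - C_2te^(-t) - 2C_2e^(-t)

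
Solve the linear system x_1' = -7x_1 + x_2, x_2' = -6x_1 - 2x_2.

Coefficient matrix A = [[-7, 1], [-6, -2]].
Characteristic polynomial det(A - λI) = λ^2 + 9λ + 20 = 0.
Eigenvalues λ = -4, -5.
For λ=-4: (A-λI) row 1 is [-3, 1], so an eigenvector is (-1, -3).
For λ=-5: (A-λI) row 1 is [-2, 1], so an eigenvector is (1, 2).
General solution: c_1e^(-4t)(-1,-3) + c_2e^(-5t)(1,2).

x_1(t) = -c_1e^(-4t) + c_2e^(-5t), x_2(t) = -3c_1e^(-4t) + 2c_2e^(-5t)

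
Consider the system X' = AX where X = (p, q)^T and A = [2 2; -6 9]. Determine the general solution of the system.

p(t) = -C_1e^(6t) + 2C_2e^(5t), q(t) = -2C_1e^(6t) + 3C_2e^(5t)

Coefficient matrix A = [[2, 2], [-6, 9]].
Characteristic polynomial det(A - λI) = λ^2 - 11λ + 30 = 0.
Eigenvalues λ = 6, 5.
For λ=6: (A-λI) row 1 is [-4, 2], so an eigenvector is (-1, -2).
For λ=5: (A-λI) row 1 is [-3, 2], so an eigenvector is (2, 3).
General solution: C_1e^(6t)(-1,-2) + C_2e^(5t)(2,3).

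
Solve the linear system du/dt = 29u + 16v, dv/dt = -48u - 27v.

Coefficient matrix A = [[29, 16], [-48, -27]].
Characteristic polynomial det(A - λI) = λ^2 - 2λ - 15 = 0.
Eigenvalues λ = 5, -3.
For λ=5: (A-λI) row 1 is [24, 16], so an eigenvector is (-2, 3).
For λ=-3: (A-λI) row 1 is [32, 16], so an eigenvector is (1, -2).
General solution: K_1e^(5t)(-2,3) + K_2e^(-3t)(1,-2).

u(t) = -2K_1e^(5t) + K_2e^(-3t), v(t) = 3K_1e^(5t) - 2K_2e^(-3t)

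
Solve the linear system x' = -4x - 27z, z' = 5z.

Coefficient matrix A = [[-4, -27], [0, 5]].
Characteristic polynomial det(A - λI) = λ^2 - λ - 20 = 0.
Eigenvalues λ = -4, 5.
For λ=-4: (A-λI) row 1 is [0, -27], so an eigenvector is (-1, 0).
For λ=5: (A-λI) row 1 is [-9, -27], so an eigenvector is (-3, 1).
General solution: C_1e^(-4t)(-1,0) + C_2e^(5t)(-3,1).

x(t) = -C_1e^(-4t) - 3C_2e^(5t), z(t) = C_2e^(5t)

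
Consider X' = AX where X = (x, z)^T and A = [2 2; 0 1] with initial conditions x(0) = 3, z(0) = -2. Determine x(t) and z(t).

x(t) = -e^(2t) + 4e^(t), z(t) = -2e^(t)

Coefficient matrix A = [[2, 2], [0, 1]].
Characteristic polynomial det(A - λI) = λ^2 - 3λ + 2 = 0.
Eigenvalues λ = 2, 1.
For λ=2: (A-λI) row 1 is [0, 2], so an eigenvector is (1, 0).
For λ=1: (A-λI) row 1 is [1, 2], so an eigenvector is (2, -1).
General solution: C_1e^(2t)(1,0) + C_2e^(t)(2,-1).
Applying x(0)=3, z(0)=-2 gives C_1=-1, C_2=2.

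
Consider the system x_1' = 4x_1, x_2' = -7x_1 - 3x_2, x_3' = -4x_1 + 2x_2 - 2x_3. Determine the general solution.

Coefficient matrix A = [[4, 0, 0], [-7, -3, 0], [-4, 2, -2]].
det(A - λI) = 0 gives eigenvalues λ = -3, 4, -2.
For λ=-3: eigenvector (0,1,-2).
For λ=4: eigenvector (1,-1,-1).
For λ=-2: eigenvector (0,0,1).
General solution: c_1e^(-3t)(0,1,-2) + c_2e^(4t)(1,-1,-1) + c_3e^(-2t)(0,0,1).

x_1(t) = c_2e^(4t), x_2(t) = c_1e^(-3t) - c_2e^(4t), x_3(t) = -2c_1e^(-3t) - c_2e^(4t) + c_3e^(-2t)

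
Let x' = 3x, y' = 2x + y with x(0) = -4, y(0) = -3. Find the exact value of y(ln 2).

-30

A = [[3,0],[2,1]]; eigenvalues λ = 1, 3.
Eigenvectors: (0,1) for λ=1, (-1,-1) for λ=3.
From the initial condition, c_1 = 1, c_2 = 4.
y(ln 2) = (1)(2^1)(1) + (4)(2^3)(-1) = -30.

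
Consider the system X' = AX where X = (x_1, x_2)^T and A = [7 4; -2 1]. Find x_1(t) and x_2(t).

Coefficient matrix A = [[7, 4], [-2, 1]].
Characteristic polynomial det(A - λI) = λ^2 - 8λ + 15 = 0.
Eigenvalues λ = 5, 3.
For λ=5: (A-λI) row 1 is [2, 4], so an eigenvector is (-2, 1).
For λ=3: (A-λI) row 1 is [4, 4], so an eigenvector is (1, -1).
General solution: K_1e^(5t)(-2,1) + K_2e^(3t)(1,-1).

x_1(t) = -2K_1e^(5t) + K_2e^(3t), x_2(t) = K_1e^(5t) - K_2e^(3t)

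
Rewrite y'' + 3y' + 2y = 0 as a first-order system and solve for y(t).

Let x_1 = y, x_2 = y'. Then x_1' = x_2 and x_2' = -2x_1 - 3x_2.
A = [[0,1],[-2,-3]]; det(A-λI) = λ^2 + 3λ + 2.
Eigenvalues λ = -1, -2 with eigenvectors (1,-1), (1,-2).

y(t) = C_1e^(-t) + C_2e^(-2t)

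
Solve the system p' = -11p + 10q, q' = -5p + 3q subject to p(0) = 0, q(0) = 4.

p(t) = 40e^(-4t)sin(t), q(t) = 28e^(-4t)sin(t) + 4e^(-4t)cos(t)

Coefficient matrix A = [[-11, 10], [-5, 3]].
Characteristic polynomial det(A - λI) = λ^2 + 8λ + 17 = 0.
Eigenvalues λ = -4 ± i (complex conjugate pair).
For λ=-4+i: an eigenvector is (3,2) - i(-1,-1) = (3 + i, 2 + i).
A real fundamental pair from Re and Im of e^((-4+i)t)v: X_1 = e^(-4t)(cos(t)·(3,2) + sin(t)·(-1,-1)), X_2 = e^(-4t)(sin(t)·(3,2) - cos(t)·(-1,-1)).
General solution: c_1X_1 + c_2X_2.
Applying p(0)=0, q(0)=4 gives c_1=-4, c_2=12.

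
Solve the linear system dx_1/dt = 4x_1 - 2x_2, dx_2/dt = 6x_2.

Coefficient matrix A = [[4, -2], [0, 6]].
Characteristic polynomial det(A - λI) = λ^2 - 10λ + 24 = 0.
Eigenvalues λ = 4, 6.
For λ=4: (A-λI) row 1 is [0, -2], so an eigenvector is (1, 0).
For λ=6: (A-λI) row 1 is [-2, -2], so an eigenvector is (1, -1).
General solution: C_1e^(4t)(1,0) + C_2e^(6t)(1,-1).

x_1(t) = C_1e^(4t) + C_2e^(6t), x_2(t) = -C_2e^(6t)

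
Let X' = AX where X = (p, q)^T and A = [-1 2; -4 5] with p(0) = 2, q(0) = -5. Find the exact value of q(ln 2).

-94

A = [[-1,2],[-4,5]]; eigenvalues λ = 1, 3.
Eigenvectors: (1,1) for λ=1, (-1,-2) for λ=3.
From the initial condition, c_1 = 9, c_2 = 7.
q(ln 2) = (9)(2^1)(1) + (7)(2^3)(-2) = -94.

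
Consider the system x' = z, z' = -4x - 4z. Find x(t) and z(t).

x(t) = K_1e^(-2t) + K_2te^(-2t) + K_2e^(-2t), z(t) = -2K_1e^(-2t) - 2K_2te^(-2t) - K_2e^(-2t)

Coefficient matrix A = [[0, 1], [-4, -4]].
Characteristic polynomial det(A - λI) = λ^2 + 4λ + 4 = 0.
Single eigenvalue λ = -2 with algebraic multiplicity 2.
Eigenvector v = (1,-2); generalized eigenvector w with (A-λI)w=v is (1,-1).
General solution: e^(-2t)[K_1·v + K_2·(t·v + w)].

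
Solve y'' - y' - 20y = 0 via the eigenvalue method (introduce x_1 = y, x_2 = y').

y(t) = c_1e^(5t) + c_2e^(-4t)

Let x_1 = y, x_2 = y'. Then x_1' = x_2 and x_2' = 20x_1 + x_2.
A = [[0,1],[20,1]]; det(A-λI) = λ^2 - λ - 20.
Eigenvalues λ = 5, -4 with eigenvectors (1,5), (1,-4).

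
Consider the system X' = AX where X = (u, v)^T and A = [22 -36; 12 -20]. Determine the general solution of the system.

u(t) = -3c_1e^(-2t) - 2c_2e^(4t), v(t) = -2c_1e^(-2t) - c_2e^(4t)

Coefficient matrix A = [[22, -36], [12, -20]].
Characteristic polynomial det(A - λI) = λ^2 - 2λ - 8 = 0.
Eigenvalues λ = -2, 4.
For λ=-2: (A-λI) row 1 is [24, -36], so an eigenvector is (-3, -2).
For λ=4: (A-λI) row 1 is [18, -36], so an eigenvector is (-2, -1).
General solution: c_1e^(-2t)(-3,-2) + c_2e^(4t)(-2,-1).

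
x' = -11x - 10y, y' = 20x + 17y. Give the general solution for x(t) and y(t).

x(t) = -K_1e^(3t)sin(2t) - 2K_1e^(3t)cos(2t) - 2K_2e^(3t)sin(2t) + K_2e^(3t)cos(2t), y(t) = K_1e^(3t)sin(2t) + 3K_1e^(3t)cos(2t) + 3K_2e^(3t)sin(2t) - K_2e^(3t)cos(2t)

Coefficient matrix A = [[-11, -10], [20, 17]].
Characteristic polynomial det(A - λI) = λ^2 - 6λ + 13 = 0.
Eigenvalues λ = 3 ± 2i (complex conjugate pair).
For λ=3+2i: an eigenvector is (-2,3) - i(-1,1) = (-2 + i, 3 - i).
A real fundamental pair from Re and Im of e^((3+2i)t)v: X_1 = e^(3t)(cos(2t)·(-2,3) + sin(2t)·(-1,1)), X_2 = e^(3t)(sin(2t)·(-2,3) - cos(2t)·(-1,1)).
General solution: K_1X_1 + K_2X_2.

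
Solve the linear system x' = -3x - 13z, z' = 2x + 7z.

Coefficient matrix A = [[-3, -13], [2, 7]].
Characteristic polynomial det(A - λI) = λ^2 - 4λ + 5 = 0.
Eigenvalues λ = 2 ± i (complex conjugate pair).
For λ=2+i: an eigenvector is (-2,1) - i(-3,1) = (-2 + 3i, 1 - i).
A real fundamental pair from Re and Im of e^((2+i)t)v: X_1 = e^(2t)(cos(t)·(-2,1) + sin(t)·(-3,1)), X_2 = e^(2t)(sin(t)·(-2,1) - cos(t)·(-3,1)).
General solution: C_1X_1 + C_2X_2.

x(t) = -3C_1e^(2t)sin(t) - 2C_1e^(2t)cos(t) - 2C_2e^(2t)sin(t) + 3C_2e^(2t)cos(t), z(t) = C_1e^(2t)sin(t) + C_1e^(2t)cos(t) + C_2e^(2t)sin(t) - C_2e^(2t)cos(t)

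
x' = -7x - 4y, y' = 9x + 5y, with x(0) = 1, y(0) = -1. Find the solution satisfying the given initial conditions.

x(t) = -2te^(-t) + e^(-t), y(t) = 3te^(-t) - e^(-t)

Coefficient matrix A = [[-7, -4], [9, 5]].
Characteristic polynomial det(A - λI) = λ^2 + 2λ + 1 = 0.
Single eigenvalue λ = -1 with algebraic multiplicity 2.
Eigenvector v = (2,-3); generalized eigenvector w with (A-λI)w=v is (1,-2).
General solution: e^(-t)[c_1·v + c_2·(t·v + w)].
Applying x(0)=1, y(0)=-1 gives c_1=1, c_2=-1.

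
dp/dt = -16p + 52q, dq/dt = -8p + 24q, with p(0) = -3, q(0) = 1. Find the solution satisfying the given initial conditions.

Coefficient matrix A = [[-16, 52], [-8, 24]].
Characteristic polynomial det(A - λI) = λ^2 - 8λ + 32 = 0.
Eigenvalues λ = 4 ± 4i (complex conjugate pair).
For λ=4+4i: an eigenvector is (-3,-1) - i(2,1) = (-3 - 2i, -1 - i).
A real fundamental pair from Re and Im of e^((4+4i)t)v: X_1 = e^(4t)(cos(4t)·(-3,-1) + sin(4t)·(2,1)), X_2 = e^(4t)(sin(4t)·(-3,-1) - cos(4t)·(2,1)).
General solution: C_1X_1 + C_2X_2.
Applying p(0)=-3, q(0)=1 gives C_1=5, C_2=-6.

p(t) = 28e^(4t)sin(4t) - 3e^(4t)cos(4t), q(t) = 11e^(4t)sin(4t) + e^(4t)cos(4t)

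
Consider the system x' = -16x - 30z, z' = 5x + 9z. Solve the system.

x(t) = -3c_1e^(-6t) + 2c_2e^(-t), z(t) = c_1e^(-6t) - c_2e^(-t)

Coefficient matrix A = [[-16, -30], [5, 9]].
Characteristic polynomial det(A - λI) = λ^2 + 7λ + 6 = 0.
Eigenvalues λ = -6, -1.
For λ=-6: (A-λI) row 1 is [-10, -30], so an eigenvector is (-3, 1).
For λ=-1: (A-λI) row 1 is [-15, -30], so an eigenvector is (2, -1).
General solution: c_1e^(-6t)(-3,1) + c_2e^(-t)(2,-1).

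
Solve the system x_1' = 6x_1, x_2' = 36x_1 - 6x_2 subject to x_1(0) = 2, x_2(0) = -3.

Coefficient matrix A = [[6, 0], [36, -6]].
Characteristic polynomial det(A - λI) = λ^2 - 36 = 0.
Eigenvalues λ = -6, 6.
For λ=-6: (A-λI) row 1 is [12, 0], so an eigenvector is (0, 1).
For λ=6: (A-λI) row 2 is [36, -12], so an eigenvector is (1, 3).
General solution: c_1e^(-6t)(0,1) + c_2e^(6t)(1,3).
Applying x_1(0)=2, x_2(0)=-3 gives c_1=-9, c_2=2.

x_1(t) = 2e^(6t), x_2(t) = 6e^(6t) - 9e^(-6t)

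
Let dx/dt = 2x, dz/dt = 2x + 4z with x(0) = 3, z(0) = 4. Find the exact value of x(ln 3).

A = [[2,0],[2,4]]; eigenvalues λ = 4, 2.
Eigenvectors: (0,-1) for λ=4, (1,-1) for λ=2.
From the initial condition, c_1 = -7, c_2 = 3.
x(ln 3) = (-7)(3^4)(0) + (3)(3^2)(1) = 27.

27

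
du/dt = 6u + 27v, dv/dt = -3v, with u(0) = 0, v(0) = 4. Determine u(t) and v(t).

Coefficient matrix A = [[6, 27], [0, -3]].
Characteristic polynomial det(A - λI) = λ^2 - 3λ - 18 = 0.
Eigenvalues λ = -3, 6.
For λ=-3: (A-λI) row 1 is [9, 27], so an eigenvector is (3, -1).
For λ=6: (A-λI) row 1 is [0, 27], so an eigenvector is (-1, 0).
General solution: c_1e^(-3t)(3,-1) + c_2e^(6t)(-1,0).
Applying u(0)=0, v(0)=4 gives c_1=-4, c_2=-12.

u(t) = 12e^(6t) - 12e^(-3t), v(t) = 4e^(-3t)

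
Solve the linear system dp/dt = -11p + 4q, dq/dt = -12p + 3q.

p(t) = -c_1e^(-3t) + 2c_2e^(-5t), q(t) = -2c_1e^(-3t) + 3c_2e^(-5t)

Coefficient matrix A = [[-11, 4], [-12, 3]].
Characteristic polynomial det(A - λI) = λ^2 + 8λ + 15 = 0.
Eigenvalues λ = -3, -5.
For λ=-3: (A-λI) row 1 is [-8, 4], so an eigenvector is (-1, -2).
For λ=-5: (A-λI) row 1 is [-6, 4], so an eigenvector is (2, 3).
General solution: c_1e^(-3t)(-1,-2) + c_2e^(-5t)(2,3).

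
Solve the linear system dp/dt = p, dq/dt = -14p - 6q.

Coefficient matrix A = [[1, 0], [-14, -6]].
Characteristic polynomial det(A - λI) = λ^2 + 5λ - 6 = 0.
Eigenvalues λ = 1, -6.
For λ=1: (A-λI) row 2 is [-14, -7], so an eigenvector is (1, -2).
For λ=-6: (A-λI) row 1 is [7, 0], so an eigenvector is (0, -1).
General solution: C_1e^(t)(1,-2) + C_2e^(-6t)(0,-1).

p(t) = C_1e^(t), q(t) = -2C_1e^(t) - C_2e^(-6t)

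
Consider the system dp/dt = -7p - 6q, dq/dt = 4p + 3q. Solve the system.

p(t) = -c_1e^(-t) - 3c_2e^(-3t), q(t) = c_1e^(-t) + 2c_2e^(-3t)

Coefficient matrix A = [[-7, -6], [4, 3]].
Characteristic polynomial det(A - λI) = λ^2 + 4λ + 3 = 0.
Eigenvalues λ = -1, -3.
For λ=-1: (A-λI) row 1 is [-6, -6], so an eigenvector is (-1, 1).
For λ=-3: (A-λI) row 1 is [-4, -6], so an eigenvector is (-3, 2).
General solution: c_1e^(-t)(-1,1) + c_2e^(-3t)(-3,2).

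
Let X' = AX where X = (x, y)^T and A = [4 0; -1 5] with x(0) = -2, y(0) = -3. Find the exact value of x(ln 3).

-162

A = [[4,0],[-1,5]]; eigenvalues λ = 4, 5.
Eigenvectors: (-1,-1) for λ=4, (0,1) for λ=5.
From the initial condition, c_1 = 2, c_2 = -1.
x(ln 3) = (2)(3^4)(-1) + (-1)(3^5)(0) = -162.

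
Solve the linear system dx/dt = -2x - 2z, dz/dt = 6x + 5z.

x(t) = -K_1e^(2t) - 2K_2e^(t), z(t) = 2K_1e^(2t) + 3K_2e^(t)

Coefficient matrix A = [[-2, -2], [6, 5]].
Characteristic polynomial det(A - λI) = λ^2 - 3λ + 2 = 0.
Eigenvalues λ = 2, 1.
For λ=2: (A-λI) row 1 is [-4, -2], so an eigenvector is (-1, 2).
For λ=1: (A-λI) row 1 is [-3, -2], so an eigenvector is (-2, 3).
General solution: K_1e^(2t)(-1,2) + K_2e^(t)(-2,3).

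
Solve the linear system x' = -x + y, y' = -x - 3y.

Coefficient matrix A = [[-1, 1], [-1, -3]].
Characteristic polynomial det(A - λI) = λ^2 + 4λ + 4 = 0.
Single eigenvalue λ = -2 with algebraic multiplicity 2.
Eigenvector v = (-1,1); generalized eigenvector w with (A-λI)w=v is (1,-2).
General solution: e^(-2t)[c_1·v + c_2·(t·v + w)].

x(t) = -c_1e^(-2t) - c_2te^(-2t) + c_2e^(-2t), y(t) = c_1e^(-2t) + c_2te^(-2t) - 2c_2e^(-2t)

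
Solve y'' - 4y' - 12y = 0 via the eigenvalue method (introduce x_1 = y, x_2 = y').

y(t) = C_1e^(6t) + C_2e^(-2t)

Let x_1 = y, x_2 = y'. Then x_1' = x_2 and x_2' = 12x_1 + 4x_2.
A = [[0,1],[12,4]]; det(A-λI) = λ^2 - 4λ - 12.
Eigenvalues λ = 6, -2 with eigenvectors (1,6), (1,-2).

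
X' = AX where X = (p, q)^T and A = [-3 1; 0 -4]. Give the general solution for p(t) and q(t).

Coefficient matrix A = [[-3, 1], [0, -4]].
Characteristic polynomial det(A - λI) = λ^2 + 7λ + 12 = 0.
Eigenvalues λ = -3, -4.
For λ=-3: (A-λI) row 1 is [0, 1], so an eigenvector is (-1, 0).
For λ=-4: (A-λI) row 1 is [1, 1], so an eigenvector is (-1, 1).
General solution: c_1e^(-3t)(-1,0) + c_2e^(-4t)(-1,1).

p(t) = -c_1e^(-3t) - c_2e^(-4t), q(t) = c_2e^(-4t)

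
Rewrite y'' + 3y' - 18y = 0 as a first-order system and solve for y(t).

y(t) = c_1e^(3t) + c_2e^(-6t)

Let x_1 = y, x_2 = y'. Then x_1' = x_2 and x_2' = 18x_1 - 3x_2.
A = [[0,1],[18,-3]]; det(A-λI) = λ^2 + 3λ - 18.
Eigenvalues λ = 3, -6 with eigenvectors (1,3), (1,-6).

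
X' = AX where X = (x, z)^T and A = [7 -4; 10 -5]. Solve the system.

Coefficient matrix A = [[7, -4], [10, -5]].
Characteristic polynomial det(A - λI) = λ^2 - 2λ + 5 = 0.
Eigenvalues λ = 1 ± 2i (complex conjugate pair).
For λ=1+2i: an eigenvector is (1,1) - i(1,2) = (1 - i, 1 - 2i).
A real fundamental pair from Re and Im of e^((1+2i)t)v: X_1 = e^(t)(cos(2t)·(1,1) + sin(2t)·(1,2)), X_2 = e^(t)(sin(2t)·(1,1) - cos(2t)·(1,2)).
General solution: c_1X_1 + c_2X_2.

x(t) = c_1e^(t)sin(2t) + c_1e^(t)cos(2t) + c_2e^(t)sin(2t) - c_2e^(t)cos(2t), z(t) = 2c_1e^(t)sin(2t) + c_1e^(t)cos(2t) + c_2e^(t)sin(2t) - 2c_2e^(t)cos(2t)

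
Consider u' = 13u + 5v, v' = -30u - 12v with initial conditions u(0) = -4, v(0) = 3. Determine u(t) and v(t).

u(t) = -9e^(3t) + 5e^(-2t), v(t) = 18e^(3t) - 15e^(-2t)

Coefficient matrix A = [[13, 5], [-30, -12]].
Characteristic polynomial det(A - λI) = λ^2 - λ - 6 = 0.
Eigenvalues λ = -2, 3.
For λ=-2: (A-λI) row 1 is [15, 5], so an eigenvector is (-1, 3).
For λ=3: (A-λI) row 1 is [10, 5], so an eigenvector is (-1, 2).
General solution: C_1e^(-2t)(-1,3) + C_2e^(3t)(-1,2).
Applying u(0)=-4, v(0)=3 gives C_1=-5, C_2=9.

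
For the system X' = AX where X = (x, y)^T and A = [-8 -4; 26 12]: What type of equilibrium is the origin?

unstable spiral

A = [[-8,-4],[26,12]]; det(A-λI) = λ^2 - 4λ + 8.
λ = 2 ± 2i: positive real part.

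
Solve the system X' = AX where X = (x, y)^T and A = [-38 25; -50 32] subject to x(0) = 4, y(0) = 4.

Coefficient matrix A = [[-38, 25], [-50, 32]].
Characteristic polynomial det(A - λI) = λ^2 + 6λ + 34 = 0.
Eigenvalues λ = -3 ± 5i (complex conjugate pair).
For λ=-3+5i: an eigenvector is (2,3) - i(1,1) = (2 - i, 3 - i).
A real fundamental pair from Re and Im of e^((-3+5i)t)v: X_1 = e^(-3t)(cos(5t)·(2,3) + sin(5t)·(1,1)), X_2 = e^(-3t)(sin(5t)·(2,3) - cos(5t)·(1,1)).
General solution: K_1X_1 + K_2X_2.
Applying x(0)=4, y(0)=4 gives K_1=0, K_2=-4.

x(t) = -8e^(-3t)sin(5t) + 4e^(-3t)cos(5t), y(t) = -12e^(-3t)sin(5t) + 4e^(-3t)cos(5t)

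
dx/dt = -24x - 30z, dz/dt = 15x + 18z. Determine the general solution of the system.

Coefficient matrix A = [[-24, -30], [15, 18]].
Characteristic polynomial det(A - λI) = λ^2 + 6λ + 18 = 0.
Eigenvalues λ = -3 ± 3i (complex conjugate pair).
For λ=-3+3i: an eigenvector is (1,-1) - i(3,-2) = (1 - 3i, -1 + 2i).
A real fundamental pair from Re and Im of e^((-3+3i)t)v: X_1 = e^(-3t)(cos(3t)·(1,-1) + sin(3t)·(3,-2)), X_2 = e^(-3t)(sin(3t)·(1,-1) - cos(3t)·(3,-2)).
General solution: C_1X_1 + C_2X_2.

x(t) = 3C_1e^(-3t)sin(3t) + C_1e^(-3t)cos(3t) + C_2e^(-3t)sin(3t) - 3C_2e^(-3t)cos(3t), z(t) = -2C_1e^(-3t)sin(3t) - C_1e^(-3t)cos(3t) - C_2e^(-3t)sin(3t) + 2C_2e^(-3t)cos(3t)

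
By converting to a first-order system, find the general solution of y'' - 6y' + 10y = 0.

y(t) = c_1e^(3t)cos(t) + c_2e^(3t)sin(t)

Let x_1 = y, x_2 = y'. Then x_1' = x_2 and x_2' = -10x_1 + 6x_2.
A = [[0,1],[-10,6]]; det(A-λI) = λ^2 - 6λ + 10.
Eigenvalues λ = 3 ± i.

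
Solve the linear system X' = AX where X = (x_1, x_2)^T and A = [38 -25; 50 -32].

x_1(t) = -C_1e^(3t)sin(5t) + 2C_1e^(3t)cos(5t) + 2C_2e^(3t)sin(5t) + C_2e^(3t)cos(5t), x_2(t) = -C_1e^(3t)sin(5t) + 3C_1e^(3t)cos(5t) + 3C_2e^(3t)sin(5t) + C_2e^(3t)cos(5t)

Coefficient matrix A = [[38, -25], [50, -32]].
Characteristic polynomial det(A - λI) = λ^2 - 6λ + 34 = 0.
Eigenvalues λ = 3 ± 5i (complex conjugate pair).
For λ=3+5i: an eigenvector is (2,3) - i(-1,-1) = (2 + i, 3 + i).
A real fundamental pair from Re and Im of e^((3+5i)t)v: X_1 = e^(3t)(cos(5t)·(2,3) + sin(5t)·(-1,-1)), X_2 = e^(3t)(sin(5t)·(2,3) - cos(5t)·(-1,-1)).
General solution: C_1X_1 + C_2X_2.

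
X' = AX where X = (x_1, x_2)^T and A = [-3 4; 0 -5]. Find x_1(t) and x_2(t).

Coefficient matrix A = [[-3, 4], [0, -5]].
Characteristic polynomial det(A - λI) = λ^2 + 8λ + 15 = 0.
Eigenvalues λ = -5, -3.
For λ=-5: (A-λI) row 1 is [2, 4], so an eigenvector is (-2, 1).
For λ=-3: (A-λI) row 1 is [0, 4], so an eigenvector is (1, 0).
General solution: K_1e^(-5t)(-2,1) + K_2e^(-3t)(1,0).

x_1(t) = -2K_1e^(-5t) + K_2e^(-3t), x_2(t) = K_1e^(-5t)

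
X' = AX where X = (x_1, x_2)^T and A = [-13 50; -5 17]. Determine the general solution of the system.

Coefficient matrix A = [[-13, 50], [-5, 17]].
Characteristic polynomial det(A - λI) = λ^2 - 4λ + 29 = 0.
Eigenvalues λ = 2 ± 5i (complex conjugate pair).
For λ=2+5i: an eigenvector is (-1,0) - i(3,1) = (-1 - 3i, 0 - i).
A real fundamental pair from Re and Im of e^((2+5i)t)v: X_1 = e^(2t)(cos(5t)·(-1,0) + sin(5t)·(3,1)), X_2 = e^(2t)(sin(5t)·(-1,0) - cos(5t)·(3,1)).
General solution: C_1X_1 + C_2X_2.

x_1(t) = 3C_1e^(2t)sin(5t) - C_1e^(2t)cos(5t) - C_2e^(2t)sin(5t) - 3C_2e^(2t)cos(5t), x_2(t) = C_1e^(2t)sin(5t) - C_2e^(2t)cos(5t)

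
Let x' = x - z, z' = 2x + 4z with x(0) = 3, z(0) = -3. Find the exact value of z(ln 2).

A = [[1,-1],[2,4]]; eigenvalues λ = 2, 3.
Eigenvectors: (-1,1) for λ=2, (-1,2) for λ=3.
From the initial condition, c_1 = -3, c_2 = 0.
z(ln 2) = (-3)(2^2)(1) + (0)(2^3)(2) = -12.

-12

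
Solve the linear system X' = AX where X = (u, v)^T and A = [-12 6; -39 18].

u(t) = K_1e^(3t)sin(3t) - K_1e^(3t)cos(3t) - K_2e^(3t)sin(3t) - K_2e^(3t)cos(3t), v(t) = 3K_1e^(3t)sin(3t) - 2K_1e^(3t)cos(3t) - 2K_2e^(3t)sin(3t) - 3K_2e^(3t)cos(3t)

Coefficient matrix A = [[-12, 6], [-39, 18]].
Characteristic polynomial det(A - λI) = λ^2 - 6λ + 18 = 0.
Eigenvalues λ = 3 ± 3i (complex conjugate pair).
For λ=3+3i: an eigenvector is (-1,-2) - i(1,3) = (-1 - i, -2 - 3i).
A real fundamental pair from Re and Im of e^((3+3i)t)v: X_1 = e^(3t)(cos(3t)·(-1,-2) + sin(3t)·(1,3)), X_2 = e^(3t)(sin(3t)·(-1,-2) - cos(3t)·(1,3)).
General solution: K_1X_1 + K_2X_2.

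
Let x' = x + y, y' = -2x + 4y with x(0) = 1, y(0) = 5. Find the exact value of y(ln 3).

A = [[1,1],[-2,4]]; eigenvalues λ = 3, 2.
Eigenvectors: (1,2) for λ=3, (-1,-1) for λ=2.
From the initial condition, c_1 = 4, c_2 = 3.
y(ln 3) = (4)(3^3)(2) + (3)(3^2)(-1) = 189.

189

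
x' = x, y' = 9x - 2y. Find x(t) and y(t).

x(t) = C_1e^(t), y(t) = 3C_1e^(t) - C_2e^(-2t)

Coefficient matrix A = [[1, 0], [9, -2]].
Characteristic polynomial det(A - λI) = λ^2 + λ - 2 = 0.
Eigenvalues λ = 1, -2.
For λ=1: (A-λI) row 2 is [9, -3], so an eigenvector is (1, 3).
For λ=-2: (A-λI) row 1 is [3, 0], so an eigenvector is (0, -1).
General solution: C_1e^(t)(1,3) + C_2e^(-2t)(0,-1).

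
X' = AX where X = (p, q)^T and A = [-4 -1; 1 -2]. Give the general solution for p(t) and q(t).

p(t) = -c_1e^(-3t) - c_2te^(-3t) + 3c_2e^(-3t), q(t) = c_1e^(-3t) + c_2te^(-3t) - 2c_2e^(-3t)

Coefficient matrix A = [[-4, -1], [1, -2]].
Characteristic polynomial det(A - λI) = λ^2 + 6λ + 9 = 0.
Single eigenvalue λ = -3 with algebraic multiplicity 2.
Eigenvector v = (-1,1); generalized eigenvector w with (A-λI)w=v is (3,-2).
General solution: e^(-3t)[c_1·v + c_2·(t·v + w)].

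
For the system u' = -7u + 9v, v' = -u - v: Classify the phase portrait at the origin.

A = [[-7,9],[-1,-1]]; det(A-λI) = λ^2 + 8λ + 16.
repeated λ = -4 with a single eigenvector.

stable improper node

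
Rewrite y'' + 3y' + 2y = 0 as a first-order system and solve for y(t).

y(t) = C_1e^(-2t) + C_2e^(-t)

Let x_1 = y, x_2 = y'. Then x_1' = x_2 and x_2' = -2x_1 - 3x_2.
A = [[0,1],[-2,-3]]; det(A-λI) = λ^2 + 3λ + 2.
Eigenvalues λ = -2, -1 with eigenvectors (1,-2), (1,-1).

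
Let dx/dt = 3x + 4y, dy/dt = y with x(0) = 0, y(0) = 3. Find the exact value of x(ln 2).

A = [[3,4],[0,1]]; eigenvalues λ = 3, 1.
Eigenvectors: (1,0) for λ=3, (-2,1) for λ=1.
From the initial condition, c_1 = 6, c_2 = 3.
x(ln 2) = (6)(2^3)(1) + (3)(2^1)(-2) = 36.

36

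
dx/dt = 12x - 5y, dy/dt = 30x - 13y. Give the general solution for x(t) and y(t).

x(t) = -C_1e^(-3t) + C_2e^(2t), y(t) = -3C_1e^(-3t) + 2C_2e^(2t)

Coefficient matrix A = [[12, -5], [30, -13]].
Characteristic polynomial det(A - λI) = λ^2 + λ - 6 = 0.
Eigenvalues λ = -3, 2.
For λ=-3: (A-λI) row 1 is [15, -5], so an eigenvector is (-1, -3).
For λ=2: (A-λI) row 1 is [10, -5], so an eigenvector is (1, 2).
General solution: C_1e^(-3t)(-1,-3) + C_2e^(2t)(1,2).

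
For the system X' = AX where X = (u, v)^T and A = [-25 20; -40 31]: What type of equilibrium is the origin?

unstable spiral

A = [[-25,20],[-40,31]]; det(A-λI) = λ^2 - 6λ + 25.
λ = 3 ± 4i: positive real part.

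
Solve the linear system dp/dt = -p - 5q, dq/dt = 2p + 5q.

p(t) = K_1e^(2t)sin(t) - 2K_1e^(2t)cos(t) - 2K_2e^(2t)sin(t) - K_2e^(2t)cos(t), q(t) = -K_1e^(2t)sin(t) + K_1e^(2t)cos(t) + K_2e^(2t)sin(t) + K_2e^(2t)cos(t)

Coefficient matrix A = [[-1, -5], [2, 5]].
Characteristic polynomial det(A - λI) = λ^2 - 4λ + 5 = 0.
Eigenvalues λ = 2 ± i (complex conjugate pair).
For λ=2+i: an eigenvector is (-2,1) - i(1,-1) = (-2 - i, 1 + i).
A real fundamental pair from Re and Im of e^((2+i)t)v: X_1 = e^(2t)(cos(t)·(-2,1) + sin(t)·(1,-1)), X_2 = e^(2t)(sin(t)·(-2,1) - cos(t)·(1,-1)).
General solution: K_1X_1 + K_2X_2.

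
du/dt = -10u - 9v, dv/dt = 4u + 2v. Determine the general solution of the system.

Coefficient matrix A = [[-10, -9], [4, 2]].
Characteristic polynomial det(A - λI) = λ^2 + 8λ + 16 = 0.
Single eigenvalue λ = -4 with algebraic multiplicity 2.
Eigenvector v = (3,-2); generalized eigenvector w with (A-λI)w=v is (1,-1).
General solution: e^(-4t)[C_1·v + C_2·(t·v + w)].

u(t) = 3C_1e^(-4t) + 3C_2te^(-4t) + C_2e^(-4t), v(t) = -2C_1e^(-4t) - 2C_2te^(-4t) - C_2e^(-4t)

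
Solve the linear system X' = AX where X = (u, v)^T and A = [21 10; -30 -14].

Coefficient matrix A = [[21, 10], [-30, -14]].
Characteristic polynomial det(A - λI) = λ^2 - 7λ + 6 = 0.
Eigenvalues λ = 1, 6.
For λ=1: (A-λI) row 1 is [20, 10], so an eigenvector is (-1, 2).
For λ=6: (A-λI) row 1 is [15, 10], so an eigenvector is (-2, 3).
General solution: C_1e^(t)(-1,2) + C_2e^(6t)(-2,3).

u(t) = -C_1e^(t) - 2C_2e^(6t), v(t) = 2C_1e^(t) + 3C_2e^(6t)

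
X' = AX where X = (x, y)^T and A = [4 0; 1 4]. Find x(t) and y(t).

x(t) = -K_2e^(4t), y(t) = -K_1e^(4t) - K_2te^(4t) + 3K_2e^(4t)

Coefficient matrix A = [[4, 0], [1, 4]].
Characteristic polynomial det(A - λI) = λ^2 - 8λ + 16 = 0.
Single eigenvalue λ = 4 with algebraic multiplicity 2.
Eigenvector v = (0,-1); generalized eigenvector w with (A-λI)w=v is (-1,3).
General solution: e^(4t)[K_1·v + K_2·(t·v + w)].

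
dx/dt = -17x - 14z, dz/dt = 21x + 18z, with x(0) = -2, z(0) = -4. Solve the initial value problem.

x(t) = 12e^(4t) - 14e^(-3t), z(t) = -18e^(4t) + 14e^(-3t)

Coefficient matrix A = [[-17, -14], [21, 18]].
Characteristic polynomial det(A - λI) = λ^2 - λ - 12 = 0.
Eigenvalues λ = -3, 4.
For λ=-3: (A-λI) row 1 is [-14, -14], so an eigenvector is (-1, 1).
For λ=4: (A-λI) row 1 is [-21, -14], so an eigenvector is (2, -3).
General solution: C_1e^(-3t)(-1,1) + C_2e^(4t)(2,-3).
Applying x(0)=-2, z(0)=-4 gives C_1=14, C_2=6.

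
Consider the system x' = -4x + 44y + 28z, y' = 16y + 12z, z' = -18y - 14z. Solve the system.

x(t) = K_1e^(-4t) + 2K_2e^(4t) - 2K_3e^(-2t), y(t) = K_2e^(4t) - 2K_3e^(-2t), z(t) = -K_2e^(4t) + 3K_3e^(-2t)

Coefficient matrix A = [[-4, 44, 28], [0, 16, 12], [0, -18, -14]].
det(A - λI) = 0 gives eigenvalues λ = -4, 4, -2.
For λ=-4: eigenvector (1,0,0).
For λ=4: eigenvector (2,1,-1).
For λ=-2: eigenvector (-2,-2,3).
General solution: K_1e^(-4t)(1,0,0) + K_2e^(4t)(2,1,-1) + K_3e^(-2t)(-2,-2,3).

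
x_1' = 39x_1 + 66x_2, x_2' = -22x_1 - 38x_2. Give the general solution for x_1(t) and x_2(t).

x_1(t) = -2C_1e^(6t) + 3C_2e^(-5t), x_2(t) = C_1e^(6t) - 2C_2e^(-5t)

Coefficient matrix A = [[39, 66], [-22, -38]].
Characteristic polynomial det(A - λI) = λ^2 - λ - 30 = 0.
Eigenvalues λ = 6, -5.
For λ=6: (A-λI) row 1 is [33, 66], so an eigenvector is (-2, 1).
For λ=-5: (A-λI) row 1 is [44, 66], so an eigenvector is (3, -2).
General solution: C_1e^(6t)(-2,1) + C_2e^(-5t)(3,-2).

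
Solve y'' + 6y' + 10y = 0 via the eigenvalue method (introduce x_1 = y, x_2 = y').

Let x_1 = y, x_2 = y'. Then x_1' = x_2 and x_2' = -10x_1 - 6x_2.
A = [[0,1],[-10,-6]]; det(A-λI) = λ^2 + 6λ + 10.
Eigenvalues λ = -3 ± i.

y(t) = C_1e^(-3t)cos(t) + C_2e^(-3t)sin(t)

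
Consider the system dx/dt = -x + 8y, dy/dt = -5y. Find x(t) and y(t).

Coefficient matrix A = [[-1, 8], [0, -5]].
Characteristic polynomial det(A - λI) = λ^2 + 6λ + 5 = 0.
Eigenvalues λ = -5, -1.
For λ=-5: (A-λI) row 1 is [4, 8], so an eigenvector is (2, -1).
For λ=-1: (A-λI) row 1 is [0, 8], so an eigenvector is (1, 0).
General solution: K_1e^(-5t)(2,-1) + K_2e^(-t)(1,0).

x(t) = 2K_1e^(-5t) + K_2e^(-t), y(t) = -K_1e^(-5t)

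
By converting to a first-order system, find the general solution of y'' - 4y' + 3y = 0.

y(t) = K_1e^(3t) + K_2e^(t)

Let x_1 = y, x_2 = y'. Then x_1' = x_2 and x_2' = -3x_1 + 4x_2.
A = [[0,1],[-3,4]]; det(A-λI) = λ^2 - 4λ + 3.
Eigenvalues λ = 3, 1 with eigenvectors (1,3), (1,1).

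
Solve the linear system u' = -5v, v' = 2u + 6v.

u(t) = -2K_1e^(3t)sin(t) - K_1e^(3t)cos(t) - K_2e^(3t)sin(t) + 2K_2e^(3t)cos(t), v(t) = K_1e^(3t)sin(t) + K_1e^(3t)cos(t) + K_2e^(3t)sin(t) - K_2e^(3t)cos(t)

Coefficient matrix A = [[0, -5], [2, 6]].
Characteristic polynomial det(A - λI) = λ^2 - 6λ + 10 = 0.
Eigenvalues λ = 3 ± i (complex conjugate pair).
For λ=3+i: an eigenvector is (-1,1) - i(-2,1) = (-1 + 2i, 1 - i).
A real fundamental pair from Re and Im of e^((3+i)t)v: X_1 = e^(3t)(cos(t)·(-1,1) + sin(t)·(-2,1)), X_2 = e^(3t)(sin(t)·(-1,1) - cos(t)·(-2,1)).
General solution: K_1X_1 + K_2X_2.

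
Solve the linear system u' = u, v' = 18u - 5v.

Coefficient matrix A = [[1, 0], [18, -5]].
Characteristic polynomial det(A - λI) = λ^2 + 4λ - 5 = 0.
Eigenvalues λ = -5, 1.
For λ=-5: (A-λI) row 1 is [6, 0], so an eigenvector is (0, 1).
For λ=1: (A-λI) row 2 is [18, -6], so an eigenvector is (1, 3).
General solution: c_1e^(-5t)(0,1) + c_2e^(t)(1,3).

u(t) = c_2e^(t), v(t) = c_1e^(-5t) + 3c_2e^(t)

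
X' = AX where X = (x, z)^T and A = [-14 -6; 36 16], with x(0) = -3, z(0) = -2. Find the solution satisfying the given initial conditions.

Coefficient matrix A = [[-14, -6], [36, 16]].
Characteristic polynomial det(A - λI) = λ^2 - 2λ - 8 = 0.
Eigenvalues λ = 4, -2.
For λ=4: (A-λI) row 1 is [-18, -6], so an eigenvector is (-1, 3).
For λ=-2: (A-λI) row 1 is [-12, -6], so an eigenvector is (1, -2).
General solution: C_1e^(4t)(-1,3) + C_2e^(-2t)(1,-2).
Applying x(0)=-3, z(0)=-2 gives C_1=-8, C_2=-11.

x(t) = 8e^(4t) - 11e^(-2t), z(t) = -24e^(4t) + 22e^(-2t)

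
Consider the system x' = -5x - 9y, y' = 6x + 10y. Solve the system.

x(t) = 3K_1e^(t) - K_2e^(4t), y(t) = -2K_1e^(t) + K_2e^(4t)

Coefficient matrix A = [[-5, -9], [6, 10]].
Characteristic polynomial det(A - λI) = λ^2 - 5λ + 4 = 0.
Eigenvalues λ = 1, 4.
For λ=1: (A-λI) row 1 is [-6, -9], so an eigenvector is (3, -2).
For λ=4: (A-λI) row 1 is [-9, -9], so an eigenvector is (-1, 1).
General solution: K_1e^(t)(3,-2) + K_2e^(4t)(-1,1).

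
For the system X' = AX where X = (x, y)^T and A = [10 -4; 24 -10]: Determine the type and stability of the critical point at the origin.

A = [[10,-4],[24,-10]]; det(A-λI) = λ^2 - 4.
λ = 2, -2: opposite signs.

saddle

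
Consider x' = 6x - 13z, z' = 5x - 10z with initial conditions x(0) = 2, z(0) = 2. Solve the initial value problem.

x(t) = -10e^(-2t)sin(t) + 2e^(-2t)cos(t), z(t) = -6e^(-2t)sin(t) + 2e^(-2t)cos(t)

Coefficient matrix A = [[6, -13], [5, -10]].
Characteristic polynomial det(A - λI) = λ^2 + 4λ + 5 = 0.
Eigenvalues λ = -2 ± i (complex conjugate pair).
For λ=-2+i: an eigenvector is (-2,-1) - i(-3,-2) = (-2 + 3i, -1 + 2i).
A real fundamental pair from Re and Im of e^((-2+i)t)v: X_1 = e^(-2t)(cos(t)·(-2,-1) + sin(t)·(-3,-2)), X_2 = e^(-2t)(sin(t)·(-2,-1) - cos(t)·(-3,-2)).
General solution: K_1X_1 + K_2X_2.
Applying x(0)=2, z(0)=2 gives K_1=2, K_2=2.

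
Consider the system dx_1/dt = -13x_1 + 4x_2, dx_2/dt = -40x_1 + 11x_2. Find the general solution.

x_1(t) = -c_1e^(-t)sin(4t) + c_2e^(-t)cos(4t), x_2(t) = -3c_1e^(-t)sin(4t) - c_1e^(-t)cos(4t) - c_2e^(-t)sin(4t) + 3c_2e^(-t)cos(4t)

Coefficient matrix A = [[-13, 4], [-40, 11]].
Characteristic polynomial det(A - λI) = λ^2 + 2λ + 17 = 0.
Eigenvalues λ = -1 ± 4i (complex conjugate pair).
For λ=-1+4i: an eigenvector is (0,-1) - i(-1,-3) = (0 + i, -1 + 3i).
A real fundamental pair from Re and Im of e^((-1+4i)t)v: X_1 = e^(-t)(cos(4t)·(0,-1) + sin(4t)·(-1,-3)), X_2 = e^(-t)(sin(4t)·(0,-1) - cos(4t)·(-1,-3)).
General solution: c_1X_1 + c_2X_2.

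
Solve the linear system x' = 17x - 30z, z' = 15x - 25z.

Coefficient matrix A = [[17, -30], [15, -25]].
Characteristic polynomial det(A - λI) = λ^2 + 8λ + 25 = 0.
Eigenvalues λ = -4 ± 3i (complex conjugate pair).
For λ=-4+3i: an eigenvector is (-3,-2) - i(-1,-1) = (-3 + i, -2 + i).
A real fundamental pair from Re and Im of e^((-4+3i)t)v: X_1 = e^(-4t)(cos(3t)·(-3,-2) + sin(3t)·(-1,-1)), X_2 = e^(-4t)(sin(3t)·(-3,-2) - cos(3t)·(-1,-1)).
General solution: C_1X_1 + C_2X_2.

x(t) = -C_1e^(-4t)sin(3t) - 3C_1e^(-4t)cos(3t) - 3C_2e^(-4t)sin(3t) + C_2e^(-4t)cos(3t), z(t) = -C_1e^(-4t)sin(3t) - 2C_1e^(-4t)cos(3t) - 2C_2e^(-4t)sin(3t) + C_2e^(-4t)cos(3t)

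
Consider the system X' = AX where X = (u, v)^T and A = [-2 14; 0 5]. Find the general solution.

u(t) = -2c_1e^(5t) - c_2e^(-2t), v(t) = -c_1e^(5t)

Coefficient matrix A = [[-2, 14], [0, 5]].
Characteristic polynomial det(A - λI) = λ^2 - 3λ - 10 = 0.
Eigenvalues λ = 5, -2.
For λ=5: (A-λI) row 1 is [-7, 14], so an eigenvector is (-2, -1).
For λ=-2: (A-λI) row 1 is [0, 14], so an eigenvector is (-1, 0).
General solution: c_1e^(5t)(-2,-1) + c_2e^(-2t)(-1,0).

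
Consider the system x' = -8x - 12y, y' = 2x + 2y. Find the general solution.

x(t) = 3c_1e^(-4t) + 2c_2e^(-2t), y(t) = -c_1e^(-4t) - c_2e^(-2t)

Coefficient matrix A = [[-8, -12], [2, 2]].
Characteristic polynomial det(A - λI) = λ^2 + 6λ + 8 = 0.
Eigenvalues λ = -4, -2.
For λ=-4: (A-λI) row 1 is [-4, -12], so an eigenvector is (3, -1).
For λ=-2: (A-λI) row 1 is [-6, -12], so an eigenvector is (2, -1).
General solution: c_1e^(-4t)(3,-1) + c_2e^(-2t)(2,-1).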